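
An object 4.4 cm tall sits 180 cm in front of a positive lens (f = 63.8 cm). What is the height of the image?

1/d_i = 1/f − 1/d_o = 1/(63.80) − 1/(180) = 0.01012, so d_i = 98.83 cm.
m = −d_i/d_o = -0.5491.
|h_i| = |m|·h_o = 0.5491 × 4.4 = 2.42 cm. The image is real, inverted and reduced, on the far side of the lens.

2.42 cm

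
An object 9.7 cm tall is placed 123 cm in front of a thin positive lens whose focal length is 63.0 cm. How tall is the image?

1/d_i = 1/f − 1/d_o = 1/(63.00) − 1/(123) = 0.007743, so d_i = 129.2 cm.
m = −d_i/d_o = -1.050.
|h_i| = |m|·h_o = 1.050 × 9.7 = 10.2 cm. The image is real, inverted and enlarged, on the far side of the lens.

10.2 cm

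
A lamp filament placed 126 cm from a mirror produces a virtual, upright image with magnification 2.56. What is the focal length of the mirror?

m = −d_i/d_o ⇒ d_i = −m·d_o = −(+2.56)·(126) = -322.6 cm.
1/f = 1/d_o + 1/d_i = 1/(126) + 1/(-322.6) = 0.004837, so f = 207 cm.
Since f is positive, the mirror is concave.

f = 207 cm (concave)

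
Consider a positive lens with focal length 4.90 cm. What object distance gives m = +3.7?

3.58 cm

m = −d_i/d_o ⇒ d_i = −m·d_o.
1/f = 1/d_o + 1/d_i = 1/d_o − 1/(m·d_o) = (1 − 1/m)/d_o, so d_o = f(1 − 1/m) = (4.900)(1 − 1/(+3.7)) = 3.58 cm.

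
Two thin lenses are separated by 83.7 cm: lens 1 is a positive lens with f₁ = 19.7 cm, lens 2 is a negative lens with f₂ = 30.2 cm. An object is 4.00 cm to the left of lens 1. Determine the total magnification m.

Lens 1: 1/d_i1 = 1/(19.7) − 1/(4.00) = -0.1992, so d_i1 = -5.019 cm; m₁ = −d_i1/d_o1 = +1.255.
d_o2 = 83.7 − (-5.019) = 88.72 cm.
f₂ = −30.2 cm (diverging).
Lens 2: 1/d_i2 = 1/(-30.2) − 1/(88.72) = -0.04438, so d_i2 = -22.53 cm; m₂ = −d_i2/d_o2 = +0.2540.
m = m₁·m₂ = (+1.255)(+0.2540) = +0.319.

m = +0.319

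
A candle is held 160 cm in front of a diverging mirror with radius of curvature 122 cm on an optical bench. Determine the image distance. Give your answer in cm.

f = R/2 = 122/2 = 61.00 cm; for a diverging mirror, f = -61.00 cm.
Mirror equation: 1/q = 1/f − 1/p = 1/(-61.00) − 1/(160) = -0.01639 − 0.006250 = -0.02264, so q = -44.2 cm.
The image is virtual, upright and reduced, behind the mirror.

44.2 cm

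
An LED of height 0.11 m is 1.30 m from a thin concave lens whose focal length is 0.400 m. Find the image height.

0.0259 m

For a concave lens, f = -0.400 m.
1/d_i = 1/f − 1/d_o = 1/(-0.4000) − 1/(1.30) = -3.269, so d_i = -0.3059 m.
m = −d_i/d_o = +0.2353.
|h_i| = |m|·h_o = 0.2353 × 0.11 = 0.0259 m. The image is virtual, upright and reduced, on the same side as the object.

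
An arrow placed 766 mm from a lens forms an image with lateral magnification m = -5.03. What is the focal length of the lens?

f = 639 mm (converging)

m = −d_i/d_o ⇒ d_i = −m·d_o = −(-5.03)·(766) = 3853 mm.
1/f = 1/d_o + 1/d_i = 1/(766) + 1/(3853) = 0.001565, so f = 639 mm.
Since f is positive, the lens is converging.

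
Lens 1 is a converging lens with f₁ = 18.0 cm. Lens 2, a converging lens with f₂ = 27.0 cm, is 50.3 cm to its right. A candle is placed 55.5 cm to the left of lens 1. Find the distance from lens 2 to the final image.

Lens 1: 1/d_i1 = 1/f₁ − 1/d_o1 = 1/(18.0) − 1/(55.5) = 0.03754, so d_i1 = 26.64 cm.
The intermediate image is 26.64 cm to the right of lens 1, which is 50.3 − (26.64) = 23.66 cm to the left of lens 2, so d_o2 = +23.66 cm.
Lens 2: 1/d_i2 = 1/f₂ − 1/d_o2 = 1/(27.0) − 1/(23.66) = -0.005228, so d_i2 = -191 cm.
The final image is virtual, 191 cm to the left of lens 2 (overall magnification ≈ -3.9).

191 cm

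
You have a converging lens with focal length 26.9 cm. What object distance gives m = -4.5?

m = −d_i/d_o ⇒ d_i = −m·d_o.
1/f = 1/d_o + 1/d_i = 1/d_o − 1/(m·d_o) = (1 − 1/m)/d_o, so d_o = f(1 − 1/m) = (26.90)(1 − 1/(-4.5)) = 32.9 cm.

32.9 cm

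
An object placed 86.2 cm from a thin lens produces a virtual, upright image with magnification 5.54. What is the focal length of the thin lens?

f = 105 cm (converging)

m = −d_i/d_o ⇒ d_i = −m·d_o = −(+5.54)·(86.2) = -477.5 cm.
1/f = 1/d_o + 1/d_i = 1/(86.2) + 1/(-477.5) = 0.009507, so f = 105 cm.
Since f is positive, the thin lens is converging.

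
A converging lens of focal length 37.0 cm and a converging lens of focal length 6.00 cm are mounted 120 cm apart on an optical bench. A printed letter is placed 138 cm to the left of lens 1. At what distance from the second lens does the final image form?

6.57 cm

Lens 1: 1/d_i1 = 1/f₁ − 1/d_o1 = 1/(37.0) − 1/(138) = 0.01978, so d_i1 = 50.55 cm.
The intermediate image is 50.55 cm to the right of lens 1, which is 120 − (50.55) = 69.45 cm to the left of lens 2, so d_o2 = +69.45 cm.
Lens 2: 1/d_i2 = 1/f₂ − 1/d_o2 = 1/(6.00) − 1/(69.45) = 0.1523, so d_i2 = 6.57 cm.
The final image is real, 6.57 cm to the right of lens 2 (overall magnification ≈ 0.035).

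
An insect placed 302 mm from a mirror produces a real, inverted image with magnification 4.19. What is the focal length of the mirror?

f = 244 mm (concave)

m = −d_i/d_o ⇒ d_i = −m·d_o = −(-4.19)·(302) = 1265 mm.
1/f = 1/d_o + 1/d_i = 1/(302) + 1/(1265) = 0.004102, so f = 244 mm.
Since f is positive, the mirror is concave.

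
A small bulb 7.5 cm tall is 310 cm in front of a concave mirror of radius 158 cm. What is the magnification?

m = -0.342

f = R/2 = 158/2 = 79.00 cm.
1/d_i = 1/f − 1/d_o = 1/(79.00) − 1/(310) = 0.009432, so d_i = 106.0 cm.
m = −d_i/d_o = −(106.0)/(310) = -0.342.
The image is real, inverted and reduced, in front of the mirror.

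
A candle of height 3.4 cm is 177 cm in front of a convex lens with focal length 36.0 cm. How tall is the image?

1/d_i = 1/f − 1/d_o = 1/(36.00) − 1/(177) = 0.02213, so d_i = 45.19 cm.
m = −d_i/d_o = -0.2553.
|h_i| = |m|·h_o = 0.2553 × 3.4 = 0.868 cm. The image is real, inverted and reduced, on the far side of the lens.

0.868 cm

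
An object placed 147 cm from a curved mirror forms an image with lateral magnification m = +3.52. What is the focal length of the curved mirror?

f = 205 cm (concave)

m = −d_i/d_o ⇒ d_i = −m·d_o = −(+3.52)·(147) = -517.4 cm.
1/f = 1/d_o + 1/d_i = 1/(147) + 1/(-517.4) = 0.004870, so f = 205 cm.
Since f is positive, the curved mirror is concave.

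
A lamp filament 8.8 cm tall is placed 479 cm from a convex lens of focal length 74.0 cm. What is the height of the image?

1/d_i = 1/f − 1/d_o = 1/(74.00) − 1/(479) = 0.01143, so d_i = 87.52 cm.
m = −d_i/d_o = -0.1827.
|h_i| = |m|·h_o = 0.1827 × 8.8 = 1.61 cm. The image is real, inverted and reduced, on the far side of the lens.

1.61 cm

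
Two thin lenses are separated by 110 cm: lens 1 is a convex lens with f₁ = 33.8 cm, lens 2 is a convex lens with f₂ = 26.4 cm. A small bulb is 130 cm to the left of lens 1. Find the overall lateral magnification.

m = +0.245

Lens 1: 1/d_i1 = 1/(33.8) − 1/(130) = 0.02189, so d_i1 = 45.68 cm; m₁ = −d_i1/d_o1 = -0.3514.
d_o2 = 110 − (45.68) = 64.32 cm.
Lens 2: 1/d_i2 = 1/(26.4) − 1/(64.32) = 0.02233, so d_i2 = 44.78 cm; m₂ = −d_i2/d_o2 = -0.6962.
m = m₁·m₂ = (-0.3514)(-0.6962) = +0.245.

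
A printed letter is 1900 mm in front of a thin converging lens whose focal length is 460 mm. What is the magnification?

m = -0.319

1/d_i = 1/f − 1/d_o = 1/(460.0) − 1/(1900) = 0.001648, so d_i = 606.9 mm.
m = −d_i/d_o = −(606.9)/(1900) = -0.319.
The image is real, inverted and reduced, on the far side of the lens.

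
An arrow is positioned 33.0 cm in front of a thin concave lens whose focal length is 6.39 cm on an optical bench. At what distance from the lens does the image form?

For a concave lens, f = -6.39 cm.
Thin-lens equation: 1/v = 1/f − 1/u = 1/(-6.390) − 1/(33.0) = -0.1565 − 0.03030 = -0.1868, so v = -5.35 cm.
The image is virtual, upright and reduced, on the same side as the object.

5.35 cm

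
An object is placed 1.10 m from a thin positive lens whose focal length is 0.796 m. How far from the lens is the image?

Lens equation: 1/q = 1/f − 1/p = 1/(0.7960) − 1/(1.10) = 1.256 − 0.9091 = 0.3472, so q = 2.88 m.
The image is real, inverted and enlarged, on the far side of the lens.

2.88 m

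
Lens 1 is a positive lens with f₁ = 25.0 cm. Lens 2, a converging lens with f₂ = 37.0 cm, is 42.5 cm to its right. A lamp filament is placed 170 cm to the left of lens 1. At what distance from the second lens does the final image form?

Lens 1: 1/d_i1 = 1/f₁ − 1/d_o1 = 1/(25.0) − 1/(170) = 0.03412, so d_i1 = 29.31 cm.
The intermediate image is 29.31 cm to the right of lens 1, which is 42.5 − (29.31) = 13.19 cm to the left of lens 2, so d_o2 = +13.19 cm.
Lens 2: 1/d_i2 = 1/f₂ − 1/d_o2 = 1/(37.0) − 1/(13.19) = -0.04879, so d_i2 = -20.5 cm.
The final image is virtual, 20.5 cm to the left of lens 2 (overall magnification ≈ -0.27).

20.5 cm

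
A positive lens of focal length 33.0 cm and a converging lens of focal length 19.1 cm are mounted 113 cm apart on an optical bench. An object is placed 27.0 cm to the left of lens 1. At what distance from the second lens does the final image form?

Lens 1: 1/d_i1 = 1/f₁ − 1/d_o1 = 1/(33.0) − 1/(27.0) = -0.006734, so d_i1 = -148.5 cm.
The intermediate image is 148.5 cm to the left of lens 1 (virtual), which is 113 − (-148.5) = 261.5 cm to the left of lens 2, so d_o2 = +261.5 cm.
Lens 2: 1/d_i2 = 1/f₂ − 1/d_o2 = 1/(19.1) − 1/(261.5) = 0.04853, so d_i2 = 20.6 cm.
The final image is real, 20.6 cm to the right of lens 2 (overall magnification ≈ -0.43).

20.6 cm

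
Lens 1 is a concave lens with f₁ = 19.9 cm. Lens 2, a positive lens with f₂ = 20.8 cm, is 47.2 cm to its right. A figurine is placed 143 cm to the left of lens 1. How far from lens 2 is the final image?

Lens 1 is diverging, so f₁ = −19.9 cm.
Lens 1: 1/d_i1 = 1/f₁ − 1/d_o1 = 1/(-19.9) − 1/(143) = -0.05724, so d_i1 = -17.47 cm.
The intermediate image is 17.47 cm to the left of lens 1 (virtual), which is 47.2 − (-17.47) = 64.67 cm to the left of lens 2, so d_o2 = +64.67 cm.
Lens 2: 1/d_i2 = 1/f₂ − 1/d_o2 = 1/(20.8) − 1/(64.67) = 0.03261, so d_i2 = 30.7 cm.
The final image is real, 30.7 cm to the right of lens 2 (overall magnification ≈ -0.058).

30.7 cm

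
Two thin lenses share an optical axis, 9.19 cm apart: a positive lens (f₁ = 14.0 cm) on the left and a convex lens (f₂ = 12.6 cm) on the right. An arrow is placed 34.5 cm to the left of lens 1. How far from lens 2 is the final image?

6.71 cm

Lens 1: 1/d_i1 = 1/f₁ − 1/d_o1 = 1/(14.0) − 1/(34.5) = 0.04244, so d_i1 = 23.56 cm.
The intermediate image is 23.56 cm to the right of lens 1, which lies 14.37 cm to the right of lens 2 — a virtual object — so d_o2 = −14.37 cm.
Lens 2: 1/d_i2 = 1/f₂ − 1/d_o2 = 1/(12.6) − 1/(-14.37) = 0.1490, so d_i2 = 6.71 cm.
The final image is real, 6.71 cm to the right of lens 2 (overall magnification ≈ -0.32).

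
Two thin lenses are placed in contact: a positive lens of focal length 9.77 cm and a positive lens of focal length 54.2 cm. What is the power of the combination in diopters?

P₁ = 1/f₁ = 1/(0.0977 m) = +10.24 D; P₂ = 1/f₂ = 1/(0.542 m) = +1.845 D.
For thin lenses in contact, P = P₁ + P₂ = (+10.24) + (+1.845) = +12.1 D.

P = +12.1 D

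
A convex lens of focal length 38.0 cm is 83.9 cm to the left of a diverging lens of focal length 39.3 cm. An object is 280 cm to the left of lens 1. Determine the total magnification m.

m = -0.0779

Lens 1: 1/d_i1 = 1/(38.0) − 1/(280) = 0.02274, so d_i1 = 43.97 cm; m₁ = −d_i1/d_o1 = -0.1570.
d_o2 = 83.9 − (43.97) = 39.93 cm.
f₂ = −39.3 cm (diverging).
Lens 2: 1/d_i2 = 1/(-39.3) − 1/(39.93) = -0.05049, so d_i2 = -19.81 cm; m₂ = −d_i2/d_o2 = +0.4960.
m = m₁·m₂ = (-0.1570)(+0.4960) = -0.0779.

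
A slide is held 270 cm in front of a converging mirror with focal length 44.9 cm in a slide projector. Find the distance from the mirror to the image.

53.9 cm

Mirror equation: 1/q = 1/f − 1/p = 1/(44.90) − 1/(270) = 0.02227 − 0.003704 = 0.01857, so q = 53.9 cm.
The image is real, inverted and reduced, in front of the mirror.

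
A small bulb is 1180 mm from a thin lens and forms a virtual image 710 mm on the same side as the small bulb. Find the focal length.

f = -1780 mm (diverging)

Virtual image ⇒ d_i = −710 mm.
1/f = 1/d_o + 1/d_i = 1/(1180) + 1/(-710) = -0.0005610, so f = -1780 mm.
Since f is negative, the thin lens is diverging.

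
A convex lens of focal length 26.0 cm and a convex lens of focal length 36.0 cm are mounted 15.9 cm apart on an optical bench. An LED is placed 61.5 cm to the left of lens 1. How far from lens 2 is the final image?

16.1 cm

Lens 1: 1/d_i1 = 1/f₁ − 1/d_o1 = 1/(26.0) − 1/(61.5) = 0.02220, so d_i1 = 45.04 cm.
The intermediate image is 45.04 cm to the right of lens 1, which lies 29.14 cm to the right of lens 2 — a virtual object — so d_o2 = −29.14 cm.
Lens 2: 1/d_i2 = 1/f₂ − 1/d_o2 = 1/(36.0) − 1/(-29.14) = 0.06209, so d_i2 = 16.1 cm.
The final image is real, 16.1 cm to the right of lens 2 (overall magnification ≈ -0.40).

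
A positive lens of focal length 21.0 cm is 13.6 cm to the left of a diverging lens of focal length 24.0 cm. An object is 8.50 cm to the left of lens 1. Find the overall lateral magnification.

m = +0.777

Lens 1: 1/d_i1 = 1/(21.0) − 1/(8.50) = -0.07003, so d_i1 = -14.28 cm; m₁ = −d_i1/d_o1 = +1.680.
d_o2 = 13.6 − (-14.28) = 27.88 cm.
f₂ = −24.0 cm (diverging).
Lens 2: 1/d_i2 = 1/(-24.0) − 1/(27.88) = -0.07753, so d_i2 = -12.90 cm; m₂ = −d_i2/d_o2 = +0.4626.
m = m₁·m₂ = (+1.680)(+0.4626) = +0.777.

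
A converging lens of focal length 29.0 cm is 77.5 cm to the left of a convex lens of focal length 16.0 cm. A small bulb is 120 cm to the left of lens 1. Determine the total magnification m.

Lens 1: 1/d_i1 = 1/(29.0) − 1/(120) = 0.02615, so d_i1 = 38.24 cm; m₁ = −d_i1/d_o1 = -0.3187.
d_o2 = 77.5 − (38.24) = 39.26 cm.
Lens 2: 1/d_i2 = 1/(16.0) − 1/(39.26) = 0.03703, so d_i2 = 27.01 cm; m₂ = −d_i2/d_o2 = -0.6879.
m = m₁·m₂ = (-0.3187)(-0.6879) = +0.219.

m = +0.219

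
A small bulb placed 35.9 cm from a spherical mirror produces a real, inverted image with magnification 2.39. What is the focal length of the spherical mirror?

f = 25.3 cm (concave)

m = −d_i/d_o ⇒ d_i = −m·d_o = −(-2.39)·(35.9) = 85.80 cm.
1/f = 1/d_o + 1/d_i = 1/(35.9) + 1/(85.80) = 0.03951, so f = 25.3 cm.
Since f is positive, the spherical mirror is concave.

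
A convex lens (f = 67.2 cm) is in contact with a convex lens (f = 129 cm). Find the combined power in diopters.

P₁ = 1/f₁ = 1/(0.672 m) = +1.488 D; P₂ = 1/f₂ = 1/(1.29 m) = +0.7752 D.
For thin lenses in contact, P = P₁ + P₂ = (+1.488) + (+0.7752) = +2.26 D.

P = +2.26 D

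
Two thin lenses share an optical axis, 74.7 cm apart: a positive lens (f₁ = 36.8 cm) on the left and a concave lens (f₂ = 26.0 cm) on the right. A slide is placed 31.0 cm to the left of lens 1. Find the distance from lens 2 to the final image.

23.7 cm

Lens 1: 1/d_i1 = 1/f₁ − 1/d_o1 = 1/(36.8) − 1/(31.0) = -0.005084, so d_i1 = -196.7 cm.
The intermediate image is 196.7 cm to the left of lens 1 (virtual), which is 74.7 − (-196.7) = 271.4 cm to the left of lens 2, so d_o2 = +271.4 cm.
Lens 2 is diverging, so f₂ = −26.0 cm.
Lens 2: 1/d_i2 = 1/f₂ − 1/d_o2 = 1/(-26.0) − 1/(271.4) = -0.04215, so d_i2 = -23.7 cm.
The final image is virtual, 23.7 cm to the left of lens 2 (overall magnification ≈ 0.55).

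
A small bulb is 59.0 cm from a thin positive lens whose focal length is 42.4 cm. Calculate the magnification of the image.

m = -2.55

1/d_i = 1/f − 1/d_o = 1/(42.40) − 1/(59.0) = 0.006636, so d_i = 150.7 cm.
m = −d_i/d_o = −(150.7)/(59.0) = -2.55.
The image is real, inverted and enlarged, on the far side of the lens.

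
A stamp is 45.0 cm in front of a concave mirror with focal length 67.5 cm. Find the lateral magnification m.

m = +3.00

1/d_i = 1/f − 1/d_o = 1/(67.50) − 1/(45.0) = -0.007407, so d_i = -135.0 cm.
m = −d_i/d_o = −(-135.0)/(45.0) = +3.00.
The image is virtual, upright and enlarged, behind the mirror.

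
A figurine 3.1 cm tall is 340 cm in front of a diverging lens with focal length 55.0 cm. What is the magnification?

m = +0.139

For a diverging lens, f = -55.0 cm.
1/d_i = 1/f − 1/d_o = 1/(-55.00) − 1/(340) = -0.02112, so d_i = -47.34 cm.
m = −d_i/d_o = −(-47.34)/(340) = +0.139.
The image is virtual, upright and reduced, on the same side as the object.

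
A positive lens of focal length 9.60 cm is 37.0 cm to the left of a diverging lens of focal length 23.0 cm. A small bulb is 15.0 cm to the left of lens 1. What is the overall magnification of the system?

m = -1.23

Lens 1: 1/d_i1 = 1/(9.60) − 1/(15.0) = 0.03750, so d_i1 = 26.67 cm; m₁ = −d_i1/d_o1 = -1.778.
d_o2 = 37.0 − (26.67) = 10.33 cm.
f₂ = −23.0 cm (diverging).
Lens 2: 1/d_i2 = 1/(-23.0) − 1/(10.33) = -0.1403, so d_i2 = -7.128 cm; m₂ = −d_i2/d_o2 = +0.6901.
m = m₁·m₂ = (-1.778)(+0.6901) = -1.23.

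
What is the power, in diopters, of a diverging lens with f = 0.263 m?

P = -3.80 D

For a diverging lens, f = −0.263 m.
P = 1/f = 1/(-0.263 m) = -3.80 D.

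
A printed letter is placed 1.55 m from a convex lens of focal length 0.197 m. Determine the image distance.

Thin-lens equation: 1/s_i = 1/f − 1/s_o = 1/(0.1970) − 1/(1.55) = 5.076 − 0.6452 = 4.431, so s_i = 0.226 m.
The image is real, inverted and reduced, on the far side of the lens.

0.226 m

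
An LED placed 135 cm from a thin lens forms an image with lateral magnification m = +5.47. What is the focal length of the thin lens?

f = 165 cm (converging)

m = −d_i/d_o ⇒ d_i = −m·d_o = −(+5.47)·(135) = -738.4 cm.
1/f = 1/d_o + 1/d_i = 1/(135) + 1/(-738.4) = 0.006053, so f = 165 cm.
Since f is positive, the thin lens is converging.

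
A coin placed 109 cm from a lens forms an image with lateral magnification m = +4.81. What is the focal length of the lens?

f = 138 cm (converging)

m = −d_i/d_o ⇒ d_i = −m·d_o = −(+4.81)·(109) = -524.3 cm.
1/f = 1/d_o + 1/d_i = 1/(109) + 1/(-524.3) = 0.007267, so f = 138 cm.
Since f is positive, the lens is converging.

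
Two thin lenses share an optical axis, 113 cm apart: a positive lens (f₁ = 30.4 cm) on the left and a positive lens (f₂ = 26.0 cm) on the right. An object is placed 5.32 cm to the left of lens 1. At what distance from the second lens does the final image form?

Lens 1: 1/d_i1 = 1/f₁ − 1/d_o1 = 1/(30.4) − 1/(5.32) = -0.1551, so d_i1 = -6.448 cm.
The intermediate image is 6.448 cm to the left of lens 1 (virtual), which is 113 − (-6.448) = 119.4 cm to the left of lens 2, so d_o2 = +119.4 cm.
Lens 2: 1/d_i2 = 1/f₂ − 1/d_o2 = 1/(26.0) − 1/(119.4) = 0.03009, so d_i2 = 33.2 cm.
The final image is real, 33.2 cm to the right of lens 2 (overall magnification ≈ -0.34).

33.2 cm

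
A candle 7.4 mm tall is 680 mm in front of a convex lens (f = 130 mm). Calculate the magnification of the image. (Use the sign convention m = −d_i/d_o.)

m = -0.236

1/d_i = 1/f − 1/d_o = 1/(130.0) − 1/(680) = 0.006222, so d_i = 160.7 mm.
m = −d_i/d_o = −(160.7)/(680) = -0.236.
The image is real, inverted and reduced, on the far side of the lens.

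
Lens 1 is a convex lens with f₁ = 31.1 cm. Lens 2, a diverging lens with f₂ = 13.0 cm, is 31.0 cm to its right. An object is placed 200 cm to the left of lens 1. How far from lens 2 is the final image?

Lens 1: 1/d_i1 = 1/f₁ − 1/d_o1 = 1/(31.1) − 1/(200) = 0.02715, so d_i1 = 36.83 cm.
The intermediate image is 36.83 cm to the right of lens 1, which lies 5.830 cm to the right of lens 2 — a virtual object — so d_o2 = −5.830 cm.
Lens 2 is diverging, so f₂ = −13.0 cm.
Lens 2: 1/d_i2 = 1/f₂ − 1/d_o2 = 1/(-13.0) − 1/(-5.830) = 0.09460, so d_i2 = 10.6 cm.
The final image is real, 10.6 cm to the right of lens 2 (overall magnification ≈ -0.33).

10.6 cm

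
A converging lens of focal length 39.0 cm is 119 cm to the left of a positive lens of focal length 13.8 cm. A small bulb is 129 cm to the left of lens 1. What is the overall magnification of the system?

m = +0.121

Lens 1: 1/d_i1 = 1/(39.0) − 1/(129) = 0.01789, so d_i1 = 55.90 cm; m₁ = −d_i1/d_o1 = -0.4333.
d_o2 = 119 − (55.90) = 63.10 cm.
Lens 2: 1/d_i2 = 1/(13.8) − 1/(63.10) = 0.05662, so d_i2 = 17.66 cm; m₂ = −d_i2/d_o2 = -0.2799.
m = m₁·m₂ = (-0.4333)(-0.2799) = +0.121.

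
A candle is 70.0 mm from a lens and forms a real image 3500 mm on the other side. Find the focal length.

f = 68.6 mm (converging)

Real image ⇒ d_i = +3500 mm.
1/f = 1/d_o + 1/d_i = 1/(70.0) + 1/(3500) = 0.01457, so f = 68.6 mm.
Since f is positive, the lens is converging.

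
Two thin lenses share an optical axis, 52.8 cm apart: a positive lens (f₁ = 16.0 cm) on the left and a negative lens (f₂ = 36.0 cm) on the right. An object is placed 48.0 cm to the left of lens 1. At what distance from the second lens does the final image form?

Lens 1: 1/d_i1 = 1/f₁ − 1/d_o1 = 1/(16.0) − 1/(48.0) = 0.04167, so d_i1 = 24.00 cm.
The intermediate image is 24.00 cm to the right of lens 1, which is 52.8 − (24.00) = 28.80 cm to the left of lens 2, so d_o2 = +28.80 cm.
Lens 2 is diverging, so f₂ = −36.0 cm.
Lens 2: 1/d_i2 = 1/f₂ − 1/d_o2 = 1/(-36.0) − 1/(28.80) = -0.06250, so d_i2 = -16.0 cm.
The final image is virtual, 16.0 cm to the left of lens 2 (overall magnification ≈ -0.28).

16.0 cm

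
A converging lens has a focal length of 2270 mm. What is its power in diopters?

P = +0.441 D

f = 227 cm = 2.27 m.
P = 1/f = 1/(2.27 m) = +0.441 D.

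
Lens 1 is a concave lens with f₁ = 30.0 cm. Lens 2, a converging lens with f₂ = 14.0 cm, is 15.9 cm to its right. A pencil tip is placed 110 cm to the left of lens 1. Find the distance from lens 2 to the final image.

21.7 cm

Lens 1 is diverging, so f₁ = −30.0 cm.
Lens 1: 1/d_i1 = 1/f₁ − 1/d_o1 = 1/(-30.0) − 1/(110) = -0.04242, so d_i1 = -23.57 cm.
The intermediate image is 23.57 cm to the left of lens 1 (virtual), which is 15.9 − (-23.57) = 39.47 cm to the left of lens 2, so d_o2 = +39.47 cm.
Lens 2: 1/d_i2 = 1/f₂ − 1/d_o2 = 1/(14.0) − 1/(39.47) = 0.04609, so d_i2 = 21.7 cm.
The final image is real, 21.7 cm to the right of lens 2 (overall magnification ≈ -0.12).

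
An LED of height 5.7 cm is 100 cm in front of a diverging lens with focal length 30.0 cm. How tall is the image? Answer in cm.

1.32 cm

For a diverging lens, f = -30.0 cm.
1/d_i = 1/f − 1/d_o = 1/(-30.00) − 1/(100) = -0.04333, so d_i = -23.08 cm.
m = −d_i/d_o = +0.2308.
|h_i| = |m|·h_o = 0.2308 × 5.7 = 1.32 cm. The image is virtual, upright and reduced, on the same side as the object.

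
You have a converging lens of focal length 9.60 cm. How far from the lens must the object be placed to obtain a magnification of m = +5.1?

7.72 cm

m = −d_i/d_o ⇒ d_i = −m·d_o.
1/f = 1/d_o + 1/d_i = 1/d_o − 1/(m·d_o) = (1 − 1/m)/d_o, so d_o = f(1 − 1/m) = (9.600)(1 − 1/(+5.1)) = 7.72 cm.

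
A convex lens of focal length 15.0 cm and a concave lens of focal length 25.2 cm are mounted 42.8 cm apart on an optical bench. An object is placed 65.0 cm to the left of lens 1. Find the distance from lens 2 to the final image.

Lens 1: 1/d_i1 = 1/f₁ − 1/d_o1 = 1/(15.0) − 1/(65.0) = 0.05128, so d_i1 = 19.50 cm.
The intermediate image is 19.50 cm to the right of lens 1, which is 42.8 − (19.50) = 23.30 cm to the left of lens 2, so d_o2 = +23.30 cm.
Lens 2 is diverging, so f₂ = −25.2 cm.
Lens 2: 1/d_i2 = 1/f₂ − 1/d_o2 = 1/(-25.2) − 1/(23.30) = -0.08260, so d_i2 = -12.1 cm.
The final image is virtual, 12.1 cm to the left of lens 2 (overall magnification ≈ -0.16).

12.1 cm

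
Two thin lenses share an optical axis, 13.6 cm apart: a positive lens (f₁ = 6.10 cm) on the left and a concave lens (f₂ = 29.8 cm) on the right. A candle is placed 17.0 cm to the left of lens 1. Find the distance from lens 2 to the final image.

Lens 1: 1/d_i1 = 1/f₁ − 1/d_o1 = 1/(6.10) − 1/(17.0) = 0.1051, so d_i1 = 9.514 cm.
The intermediate image is 9.514 cm to the right of lens 1, which is 13.6 − (9.514) = 4.086 cm to the left of lens 2, so d_o2 = +4.086 cm.
Lens 2 is diverging, so f₂ = −29.8 cm.
Lens 2: 1/d_i2 = 1/f₂ − 1/d_o2 = 1/(-29.8) − 1/(4.086) = -0.2783, so d_i2 = -3.59 cm.
The final image is virtual, 3.59 cm to the left of lens 2 (overall magnification ≈ -0.49).

3.59 cm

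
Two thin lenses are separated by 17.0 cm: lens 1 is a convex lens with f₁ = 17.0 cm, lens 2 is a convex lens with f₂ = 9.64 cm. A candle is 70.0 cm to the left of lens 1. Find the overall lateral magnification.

m = -0.205

Lens 1: 1/d_i1 = 1/(17.0) − 1/(70.0) = 0.04454, so d_i1 = 22.45 cm; m₁ = −d_i1/d_o1 = -0.3207.
d_o2 = 17.0 − (22.45) = -5.450 cm (virtual object).
Lens 2: 1/d_i2 = 1/(9.64) − 1/(-5.450) = 0.2872, so d_i2 = 3.482 cm; m₂ = −d_i2/d_o2 = +0.6388.
m = m₁·m₂ = (-0.3207)(+0.6388) = -0.205.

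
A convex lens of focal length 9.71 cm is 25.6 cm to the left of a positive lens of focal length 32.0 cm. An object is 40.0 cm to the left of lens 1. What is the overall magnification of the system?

m = -0.534

Lens 1: 1/d_i1 = 1/(9.71) − 1/(40.0) = 0.07799, so d_i1 = 12.82 cm; m₁ = −d_i1/d_o1 = -0.3205.
d_o2 = 25.6 − (12.82) = 12.78 cm.
Lens 2: 1/d_i2 = 1/(32.0) − 1/(12.78) = -0.04700, so d_i2 = -21.28 cm; m₂ = −d_i2/d_o2 = +1.665.
m = m₁·m₂ = (-0.3205)(+1.665) = -0.534.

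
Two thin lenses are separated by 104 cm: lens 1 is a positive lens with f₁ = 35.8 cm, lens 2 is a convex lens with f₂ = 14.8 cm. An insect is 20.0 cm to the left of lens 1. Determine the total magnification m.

m = -0.249

Lens 1: 1/d_i1 = 1/(35.8) − 1/(20.0) = -0.02207, so d_i1 = -45.32 cm; m₁ = −d_i1/d_o1 = +2.266.
d_o2 = 104 − (-45.32) = 149.3 cm.
Lens 2: 1/d_i2 = 1/(14.8) − 1/(149.3) = 0.06087, so d_i2 = 16.43 cm; m₂ = −d_i2/d_o2 = -0.1100.
m = m₁·m₂ = (+2.266)(-0.1100) = -0.249.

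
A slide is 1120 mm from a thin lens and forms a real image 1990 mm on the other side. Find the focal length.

f = 717 mm (converging)

Real image ⇒ d_i = +1990 mm.
1/f = 1/d_o + 1/d_i = 1/(1120) + 1/(1990) = 0.001395, so f = 717 mm.
Since f is positive, the thin lens is converging.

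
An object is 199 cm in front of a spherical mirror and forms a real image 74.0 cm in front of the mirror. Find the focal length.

Real image ⇒ d_i = +74.0 cm.
1/f = 1/d_o + 1/d_i = 1/(199) + 1/(74.0) = 0.01854, so f = 53.9 cm.
Since f is positive, the spherical mirror is concave.

f = 53.9 cm (concave)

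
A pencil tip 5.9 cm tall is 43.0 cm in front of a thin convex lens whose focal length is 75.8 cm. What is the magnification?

m = +2.31

1/d_i = 1/f − 1/d_o = 1/(75.80) − 1/(43.0) = -0.01006, so d_i = -99.37 cm.
m = −d_i/d_o = −(-99.37)/(43.0) = +2.31.
The image is virtual, upright and enlarged, on the same side as the object.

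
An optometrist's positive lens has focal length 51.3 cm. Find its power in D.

f = 51.3 cm = 0.513 m.
P = 1/f = 1/(0.513 m) = +1.95 D.

P = +1.95 D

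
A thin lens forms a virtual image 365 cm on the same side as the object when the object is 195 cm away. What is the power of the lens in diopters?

P = +0.239 D

Virtual image ⇒ d_i = −365 cm.
1/f = 1/d_o + 1/d_i = 1/(195) + 1/(-365) = 0.002388 cm⁻¹.
f = 418.7 cm = 4.187 m, so P = 1/f = +0.239 D.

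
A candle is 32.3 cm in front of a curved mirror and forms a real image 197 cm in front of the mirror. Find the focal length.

Real image ⇒ d_i = +197 cm.
1/f = 1/d_o + 1/d_i = 1/(32.3) + 1/(197) = 0.03604, so f = 27.8 cm.
Since f is positive, the curved mirror is concave.

f = 27.8 cm (concave)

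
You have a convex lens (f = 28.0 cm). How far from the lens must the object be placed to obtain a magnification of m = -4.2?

m = −d_i/d_o ⇒ d_i = −m·d_o.
1/f = 1/d_o + 1/d_i = 1/d_o − 1/(m·d_o) = (1 − 1/m)/d_o, so d_o = f(1 − 1/m) = (28.00)(1 − 1/(-4.2)) = 34.7 cm.

34.7 cm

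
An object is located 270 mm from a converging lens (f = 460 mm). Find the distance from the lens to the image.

654 mm

Thin-lens equation: 1/q = 1/f − 1/p = 1/(460.0) − 1/(270) = 0.002174 − 0.003704 = -0.001530, so q = -654 mm.
The image is virtual, upright and enlarged, on the same side as the object.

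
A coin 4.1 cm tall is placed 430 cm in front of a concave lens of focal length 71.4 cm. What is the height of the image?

For a concave lens, f = -71.4 cm.
1/d_i = 1/f − 1/d_o = 1/(-71.40) − 1/(430) = -0.01633, so d_i = -61.23 cm.
m = −d_i/d_o = +0.1424.
|h_i| = |m|·h_o = 0.1424 × 4.1 = 0.584 cm. The image is virtual, upright and reduced, on the same side as the object.

0.584 cm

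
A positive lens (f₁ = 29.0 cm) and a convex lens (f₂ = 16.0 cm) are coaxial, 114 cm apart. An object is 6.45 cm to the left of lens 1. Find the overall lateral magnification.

Lens 1: 1/d_i1 = 1/(29.0) − 1/(6.45) = -0.1206, so d_i1 = -8.295 cm; m₁ = −d_i1/d_o1 = +1.286.
d_o2 = 114 − (-8.295) = 122.3 cm.
Lens 2: 1/d_i2 = 1/(16.0) − 1/(122.3) = 0.05432, so d_i2 = 18.41 cm; m₂ = −d_i2/d_o2 = -0.1505.
m = m₁·m₂ = (+1.286)(-0.1505) = -0.194.

m = -0.194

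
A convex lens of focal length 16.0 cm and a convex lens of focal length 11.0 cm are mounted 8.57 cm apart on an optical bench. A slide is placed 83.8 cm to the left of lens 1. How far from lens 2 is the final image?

Lens 1: 1/d_i1 = 1/f₁ − 1/d_o1 = 1/(16.0) − 1/(83.8) = 0.05057, so d_i1 = 19.78 cm.
The intermediate image is 19.78 cm to the right of lens 1, which lies 11.21 cm to the right of lens 2 — a virtual object — so d_o2 = −11.21 cm.
Lens 2: 1/d_i2 = 1/f₂ − 1/d_o2 = 1/(11.0) − 1/(-11.21) = 0.1801, so d_i2 = 5.55 cm.
The final image is real, 5.55 cm to the right of lens 2 (overall magnification ≈ -0.12).

5.55 cm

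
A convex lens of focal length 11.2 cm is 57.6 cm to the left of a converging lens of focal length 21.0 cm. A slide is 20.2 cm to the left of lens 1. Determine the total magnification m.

Lens 1: 1/d_i1 = 1/(11.2) − 1/(20.2) = 0.03978, so d_i1 = 25.14 cm; m₁ = −d_i1/d_o1 = -1.245.
d_o2 = 57.6 − (25.14) = 32.46 cm.
Lens 2: 1/d_i2 = 1/(21.0) − 1/(32.46) = 0.01681, so d_i2 = 59.48 cm; m₂ = −d_i2/d_o2 = -1.832.
m = m₁·m₂ = (-1.245)(-1.832) = +2.28.

m = +2.28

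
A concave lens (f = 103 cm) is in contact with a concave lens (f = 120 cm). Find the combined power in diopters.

P₁ = 1/f₁ = 1/(-1.03 m) = -0.9709 D; P₂ = 1/f₂ = 1/(-1.20 m) = -0.8333 D.
For thin lenses in contact, P = P₁ + P₂ = (-0.9709) + (-0.8333) = -1.80 D.

P = -1.80 D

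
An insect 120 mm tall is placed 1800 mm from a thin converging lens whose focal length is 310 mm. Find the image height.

25.0 mm

1/d_i = 1/f − 1/d_o = 1/(310.0) − 1/(1800) = 0.002670, so d_i = 374.5 mm.
m = −d_i/d_o = -0.2081.
|h_i| = |m|·h_o = 0.2081 × 120 = 25.0 mm. The image is real, inverted and reduced, on the far side of the lens.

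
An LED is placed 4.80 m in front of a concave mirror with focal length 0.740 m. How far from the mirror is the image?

Mirror equation: 1/s_i = 1/f − 1/s_o = 1/(0.7400) − 1/(4.80) = 1.351 − 0.2083 = 1.143, so s_i = 0.875 m.
The image is real, inverted and reduced, in front of the mirror.

0.875 m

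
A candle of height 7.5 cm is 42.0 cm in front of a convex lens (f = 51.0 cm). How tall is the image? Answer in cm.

1/d_i = 1/f − 1/d_o = 1/(51.00) − 1/(42.0) = -0.004202, so d_i = -238.0 cm.
m = −d_i/d_o = +5.667.
|h_i| = |m|·h_o = 5.667 × 7.5 = 42.5 cm. The image is virtual, upright and enlarged, on the same side as the object.

42.5 cm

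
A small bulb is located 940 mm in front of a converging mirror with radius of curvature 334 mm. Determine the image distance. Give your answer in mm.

f = R/2 = 334/2 = 167.0 mm.
Mirror equation: 1/d_i = 1/f − 1/d_o = 1/(167.0) − 1/(940) = 0.005988 − 0.001064 = 0.004924, so d_i = 203 mm.
The image is real, inverted and reduced, in front of the mirror.

203 mm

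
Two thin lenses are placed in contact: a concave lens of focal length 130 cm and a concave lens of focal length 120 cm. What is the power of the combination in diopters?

P = -1.60 D

P₁ = 1/f₁ = 1/(-1.30 m) = -0.7692 D; P₂ = 1/f₂ = 1/(-1.20 m) = -0.8333 D.
For thin lenses in contact, P = P₁ + P₂ = (-0.7692) + (-0.8333) = -1.60 D.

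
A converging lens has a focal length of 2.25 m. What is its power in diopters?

P = 1/f = 1/(2.25 m) = +0.444 D.

P = +0.444 D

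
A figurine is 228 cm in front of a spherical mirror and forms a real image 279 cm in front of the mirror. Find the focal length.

Real image ⇒ d_i = +279 cm.
1/f = 1/d_o + 1/d_i = 1/(228) + 1/(279) = 0.007970, so f = 125 cm.
Since f is positive, the spherical mirror is concave.

f = 125 cm (concave)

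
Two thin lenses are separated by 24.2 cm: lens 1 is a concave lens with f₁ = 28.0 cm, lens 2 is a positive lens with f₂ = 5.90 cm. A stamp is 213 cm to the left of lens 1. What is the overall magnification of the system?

f₁ = −28.0 cm (diverging).
Lens 1: 1/d_i1 = 1/(-28.0) − 1/(213) = -0.04041, so d_i1 = -24.75 cm; m₁ = −d_i1/d_o1 = +0.1162.
d_o2 = 24.2 − (-24.75) = 48.95 cm.
Lens 2: 1/d_i2 = 1/(5.90) − 1/(48.95) = 0.1491, so d_i2 = 6.709 cm; m₂ = −d_i2/d_o2 = -0.1370.
m = m₁·m₂ = (+0.1162)(-0.1370) = -0.0159.

m = -0.0159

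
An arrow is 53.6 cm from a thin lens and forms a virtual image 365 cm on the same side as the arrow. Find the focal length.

f = 62.8 cm (converging)

Virtual image ⇒ d_i = −365 cm.
1/f = 1/d_o + 1/d_i = 1/(53.6) + 1/(-365) = 0.01592, so f = 62.8 cm.
Since f is positive, the thin lens is converging.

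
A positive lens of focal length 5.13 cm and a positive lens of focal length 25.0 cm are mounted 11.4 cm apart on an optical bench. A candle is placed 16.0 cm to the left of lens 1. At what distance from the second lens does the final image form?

Lens 1: 1/d_i1 = 1/f₁ − 1/d_o1 = 1/(5.13) − 1/(16.0) = 0.1324, so d_i1 = 7.551 cm.
The intermediate image is 7.551 cm to the right of lens 1, which is 11.4 − (7.551) = 3.849 cm to the left of lens 2, so d_o2 = +3.849 cm.
Lens 2: 1/d_i2 = 1/f₂ − 1/d_o2 = 1/(25.0) − 1/(3.849) = -0.2198, so d_i2 = -4.55 cm.
The final image is virtual, 4.55 cm to the left of lens 2 (overall magnification ≈ -0.56).

4.55 cm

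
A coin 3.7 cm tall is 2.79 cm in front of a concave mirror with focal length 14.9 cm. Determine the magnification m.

1/d_i = 1/f − 1/d_o = 1/(14.90) − 1/(2.79) = -0.2913, so d_i = -3.433 cm.
m = −d_i/d_o = −(-3.433)/(2.79) = +1.23.
The image is virtual, upright and enlarged, behind the mirror.

m = +1.23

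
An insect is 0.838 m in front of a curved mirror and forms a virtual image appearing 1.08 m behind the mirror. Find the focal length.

f = 3.74 m (concave)

Virtual image ⇒ d_i = −1.08 m.
1/f = 1/d_o + 1/d_i = 1/(0.838) + 1/(-1.08) = 0.2674, so f = 3.74 m.
Since f is positive, the curved mirror is concave.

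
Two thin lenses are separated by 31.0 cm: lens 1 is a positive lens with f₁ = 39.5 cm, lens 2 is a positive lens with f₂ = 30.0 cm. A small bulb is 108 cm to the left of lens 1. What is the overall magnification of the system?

Lens 1: 1/d_i1 = 1/(39.5) − 1/(108) = 0.01606, so d_i1 = 62.28 cm; m₁ = −d_i1/d_o1 = -0.5767.
d_o2 = 31.0 − (62.28) = -31.28 cm (virtual object).
Lens 2: 1/d_i2 = 1/(30.0) − 1/(-31.28) = 0.06530, so d_i2 = 15.31 cm; m₂ = −d_i2/d_o2 = +0.4896.
m = m₁·m₂ = (-0.5767)(+0.4896) = -0.282.

m = -0.282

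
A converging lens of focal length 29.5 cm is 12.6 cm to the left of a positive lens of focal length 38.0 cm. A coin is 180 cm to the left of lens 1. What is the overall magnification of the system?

m = -0.123

Lens 1: 1/d_i1 = 1/(29.5) − 1/(180) = 0.02834, so d_i1 = 35.28 cm; m₁ = −d_i1/d_o1 = -0.1960.
d_o2 = 12.6 − (35.28) = -22.68 cm (virtual object).
Lens 2: 1/d_i2 = 1/(38.0) − 1/(-22.68) = 0.07041, so d_i2 = 14.20 cm; m₂ = −d_i2/d_o2 = +0.6262.
m = m₁·m₂ = (-0.1960)(+0.6262) = -0.123.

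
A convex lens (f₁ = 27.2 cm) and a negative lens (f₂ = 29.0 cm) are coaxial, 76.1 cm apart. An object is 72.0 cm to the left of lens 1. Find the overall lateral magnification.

m = -0.287

Lens 1: 1/d_i1 = 1/(27.2) − 1/(72.0) = 0.02288, so d_i1 = 43.71 cm; m₁ = −d_i1/d_o1 = -0.6071.
d_o2 = 76.1 − (43.71) = 32.39 cm.
f₂ = −29.0 cm (diverging).
Lens 2: 1/d_i2 = 1/(-29.0) − 1/(32.39) = -0.06536, so d_i2 = -15.30 cm; m₂ = −d_i2/d_o2 = +0.4724.
m = m₁·m₂ = (-0.6071)(+0.4724) = -0.287.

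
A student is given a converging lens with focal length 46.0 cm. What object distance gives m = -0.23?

246 cm

m = −d_i/d_o ⇒ d_i = −m·d_o.
1/f = 1/d_o + 1/d_i = 1/d_o − 1/(m·d_o) = (1 − 1/m)/d_o, so d_o = f(1 − 1/m) = (46.00)(1 − 1/(-0.23)) = 246 cm.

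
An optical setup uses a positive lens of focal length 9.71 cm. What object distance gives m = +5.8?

m = −d_i/d_o ⇒ d_i = −m·d_o.
1/f = 1/d_o + 1/d_i = 1/d_o − 1/(m·d_o) = (1 − 1/m)/d_o, so d_o = f(1 − 1/m) = (9.710)(1 − 1/(+5.8)) = 8.04 cm.

8.04 cm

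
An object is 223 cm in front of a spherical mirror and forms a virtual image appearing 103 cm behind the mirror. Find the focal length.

Virtual image ⇒ d_i = −103 cm.
1/f = 1/d_o + 1/d_i = 1/(223) + 1/(-103) = -0.005224, so f = -191 cm.
Since f is negative, the spherical mirror is convex.

f = -191 cm (convex)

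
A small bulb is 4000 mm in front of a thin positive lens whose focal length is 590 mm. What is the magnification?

m = -0.173

1/d_i = 1/f − 1/d_o = 1/(590.0) − 1/(4000) = 0.001445, so d_i = 692.1 mm.
m = −d_i/d_o = −(692.1)/(4000) = -0.173.
The image is real, inverted and reduced, on the far side of the lens.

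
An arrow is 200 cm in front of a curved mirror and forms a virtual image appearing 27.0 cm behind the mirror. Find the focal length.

Virtual image ⇒ d_i = −27.0 cm.
1/f = 1/d_o + 1/d_i = 1/(200) + 1/(-27.0) = -0.03204, so f = -31.2 cm.
Since f is negative, the curved mirror is convex.

f = -31.2 cm (convex)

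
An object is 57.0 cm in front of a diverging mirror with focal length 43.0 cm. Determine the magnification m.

For a diverging mirror, f = -43.0 cm.
1/d_i = 1/f − 1/d_o = 1/(-43.00) − 1/(57.0) = -0.04080, so d_i = -24.51 cm.
m = −d_i/d_o = −(-24.51)/(57.0) = +0.430.
The image is virtual, upright and reduced, behind the mirror.

m = +0.430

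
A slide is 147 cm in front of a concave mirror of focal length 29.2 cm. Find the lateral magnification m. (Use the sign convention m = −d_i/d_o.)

m = -0.248

1/d_i = 1/f − 1/d_o = 1/(29.20) − 1/(147) = 0.02744, so d_i = 36.44 cm.
m = −d_i/d_o = −(36.44)/(147) = -0.248.
The image is real, inverted and reduced, in front of the mirror.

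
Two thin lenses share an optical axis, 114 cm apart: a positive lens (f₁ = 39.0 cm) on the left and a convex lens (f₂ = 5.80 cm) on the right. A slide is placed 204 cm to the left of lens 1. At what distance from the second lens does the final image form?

6.36 cm

Lens 1: 1/d_i1 = 1/f₁ − 1/d_o1 = 1/(39.0) − 1/(204) = 0.02074, so d_i1 = 48.22 cm.
The intermediate image is 48.22 cm to the right of lens 1, which is 114 − (48.22) = 65.78 cm to the left of lens 2, so d_o2 = +65.78 cm.
Lens 2: 1/d_i2 = 1/f₂ − 1/d_o2 = 1/(5.80) − 1/(65.78) = 0.1572, so d_i2 = 6.36 cm.
The final image is real, 6.36 cm to the right of lens 2 (overall magnification ≈ 0.023).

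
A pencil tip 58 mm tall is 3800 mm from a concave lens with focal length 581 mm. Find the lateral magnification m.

m = +0.133

For a concave lens, f = -581 mm.
1/d_i = 1/f − 1/d_o = 1/(-581.0) − 1/(3800) = -0.001984, so d_i = -503.9 mm.
m = −d_i/d_o = −(-503.9)/(3800) = +0.133.
The image is virtual, upright and reduced, on the same side as the object.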